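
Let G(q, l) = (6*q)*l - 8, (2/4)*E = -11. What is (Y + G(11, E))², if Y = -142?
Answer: 2566404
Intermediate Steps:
E = -22 (E = 2*(-11) = -22)
G(q, l) = -8 + 6*l*q (G(q, l) = 6*l*q - 8 = -8 + 6*l*q)
(Y + G(11, E))² = (-142 + (-8 + 6*(-22)*11))² = (-142 + (-8 - 1452))² = (-142 - 1460)² = (-1602)² = 2566404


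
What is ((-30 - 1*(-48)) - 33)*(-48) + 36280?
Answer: 37000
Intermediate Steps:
((-30 - 1*(-48)) - 33)*(-48) + 36280 = ((-30 + 48) - 33)*(-48) + 36280 = (18 - 33)*(-48) + 36280 = -15*(-48) + 36280 = 720 + 36280 = 37000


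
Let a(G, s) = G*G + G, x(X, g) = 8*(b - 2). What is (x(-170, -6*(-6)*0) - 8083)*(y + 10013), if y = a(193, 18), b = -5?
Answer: -386236245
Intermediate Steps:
x(X, g) = -56 (x(X, g) = 8*(-5 - 2) = 8*(-7) = -56)
a(G, s) = G + G² (a(G, s) = G² + G = G + G²)
y = 37442 (y = 193*(1 + 193) = 193*194 = 37442)
(x(-170, -6*(-6)*0) - 8083)*(y + 10013) = (-56 - 8083)*(37442 + 10013) = -8139*47455 = -386236245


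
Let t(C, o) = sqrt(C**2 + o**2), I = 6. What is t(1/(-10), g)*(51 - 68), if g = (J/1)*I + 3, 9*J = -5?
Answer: -17*sqrt(109)/30 ≈ -5.9162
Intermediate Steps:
J = -5/9 (J = (1/9)*(-5) = -5/9 ≈ -0.55556)
g = -1/3 (g = -5/9/1*6 + 3 = -5/9*1*6 + 3 = -5/9*6 + 3 = -10/3 + 3 = -1/3 ≈ -0.33333)
t(1/(-10), g)*(51 - 68) = sqrt((1/(-10))**2 + (-1/3)**2)*(51 - 68) = sqrt((-1/10)**2 + 1/9)*(-17) = sqrt(1/100 + 1/9)*(-17) = sqrt(109/900)*(-17) = (sqrt(109)/30)*(-17) = -17*sqrt(109)/30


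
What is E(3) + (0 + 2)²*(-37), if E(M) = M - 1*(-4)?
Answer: -141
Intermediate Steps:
E(M) = 4 + M (E(M) = M + 4 = 4 + M)
E(3) + (0 + 2)²*(-37) = (4 + 3) + (0 + 2)²*(-37) = 7 + 2²*(-37) = 7 + 4*(-37) = 7 - 148 = -141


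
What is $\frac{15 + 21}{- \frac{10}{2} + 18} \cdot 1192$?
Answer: $\frac{42912}{13} \approx 3300.9$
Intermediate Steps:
$\frac{15 + 21}{- \frac{10}{2} + 18} \cdot 1192 = \frac{36}{\left(-10\right) \frac{1}{2} + 18} \cdot 1192 = \frac{36}{-5 + 18} \cdot 1192 = \frac{36}{13} \cdot 1192 = \frac{42912}{13}$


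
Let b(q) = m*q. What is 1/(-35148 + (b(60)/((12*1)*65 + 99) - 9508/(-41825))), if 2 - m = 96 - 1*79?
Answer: -12254725/430738835956 ≈ -2.8450e-5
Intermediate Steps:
m = -15 (m = 2 - (96 - 1*79) = 2 - (96 - 79) = 2 - 1*17 = 2 - 17 = -15)
b(q) = -15*q
1/(-35148 + (b(60)/((12*1)*65 + 99) - 9508/(-41825))) = 1/(-35148 + ((-15*60)/((12*1)*65 + 99) - 9508/(-41825))) = 1/(-35148 + (-900/(12*65 + 99) - 9508*(-1/41825))) = 1/(-35148 + (-900/(780 + 99) + 9508/41825)) = 1/(-35148 + (-900/879 + 9508/41825)) = 1/(-35148 + (-900*1/879 + 9508/41825)) = 1/(-35148 + (-300/293 + 9508/41825)) = 1/(-35148 - 9761656/12254725) = 1/(-430738835956/12254725) = -12254725/430738835956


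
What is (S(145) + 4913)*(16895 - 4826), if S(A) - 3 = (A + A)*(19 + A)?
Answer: 633332844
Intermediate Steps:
S(A) = 3 + 2*A*(19 + A) (S(A) = 3 + (A + A)*(19 + A) = 3 + (2*A)*(19 + A) = 3 + 2*A*(19 + A))
(S(145) + 4913)*(16895 - 4826) = ((3 + 2*145² + 38*145) + 4913)*(16895 - 4826) = ((3 + 2*21025 + 5510) + 4913)*12069 = ((3 + 42050 + 5510) + 4913)*12069 = (47563 + 4913)*12069 = 52476*12069 = 633332844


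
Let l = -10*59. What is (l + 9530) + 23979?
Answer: 32919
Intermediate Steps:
l = -590
(l + 9530) + 23979 = (-590 + 9530) + 23979 = 8940 + 23979 = 32919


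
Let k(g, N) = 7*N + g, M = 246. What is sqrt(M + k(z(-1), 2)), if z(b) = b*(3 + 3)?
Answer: sqrt(254) ≈ 15.937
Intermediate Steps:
z(b) = 6*b (z(b) = b*6 = 6*b)
k(g, N) = g + 7*N
sqrt(M + k(z(-1), 2)) = sqrt(246 + (6*(-1) + 7*2)) = sqrt(246 + (-6 + 14)) = sqrt(246 + 8) = sqrt(254)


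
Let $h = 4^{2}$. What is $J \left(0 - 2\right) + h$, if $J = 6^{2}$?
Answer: $-56$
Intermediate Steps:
$h = 16$
$J = 36$
$J \left(0 - 2\right) + h = 36 \left(0 - 2\right) + 16 = 36 \left(-2\right) + 16 = -72 + 16 = -56$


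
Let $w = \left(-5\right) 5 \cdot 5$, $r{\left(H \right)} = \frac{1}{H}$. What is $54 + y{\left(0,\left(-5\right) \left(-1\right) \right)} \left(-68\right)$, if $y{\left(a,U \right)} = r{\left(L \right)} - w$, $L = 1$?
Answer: $-8514$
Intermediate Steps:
$w = -125$ ($w = \left(-25\right) 5 = -125$)
$y{\left(a,U \right)} = 126$ ($y{\left(a,U \right)} = 1^{-1} - -125 = 1 + 125 = 126$)
$54 + y{\left(0,\left(-5\right) \left(-1\right) \right)} \left(-68\right) = 54 + 126 \left(-68\right) = 54 - 8568 = -8514$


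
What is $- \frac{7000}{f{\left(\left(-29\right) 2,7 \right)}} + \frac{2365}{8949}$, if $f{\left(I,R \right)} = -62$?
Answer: $\frac{31394815}{277419} \approx 113.17$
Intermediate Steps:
$- \frac{7000}{f{\left(\left(-29\right) 2,7 \right)}} + \frac{2365}{8949} = - \frac{7000}{-62} + \frac{2365}{8949} = \left(-7000\right) \left(- \frac{1}{62}\right) + 2365 \cdot \frac{1}{8949} = \frac{3500}{31} + \frac{2365}{8949} = \frac{31394815}{277419}$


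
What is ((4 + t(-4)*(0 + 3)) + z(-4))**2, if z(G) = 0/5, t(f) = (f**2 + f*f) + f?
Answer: 7744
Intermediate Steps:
t(f) = f + 2*f**2 (t(f) = (f**2 + f**2) + f = 2*f**2 + f = f + 2*f**2)
z(G) = 0 (z(G) = 0*(1/5) = 0)
((4 + t(-4)*(0 + 3)) + z(-4))**2 = ((4 + (-4*(1 + 2*(-4)))*(0 + 3)) + 0)**2 = ((4 - 4*(1 - 8)*3) + 0)**2 = ((4 - 4*(-7)*3) + 0)**2 = ((4 + 28*3) + 0)**2 = ((4 + 84) + 0)**2 = (88 + 0)**2 = 88**2 = 7744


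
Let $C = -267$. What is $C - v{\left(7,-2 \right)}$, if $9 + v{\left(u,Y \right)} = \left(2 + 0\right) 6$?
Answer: $-270$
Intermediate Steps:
$v{\left(u,Y \right)} = 3$ ($v{\left(u,Y \right)} = -9 + \left(2 + 0\right) 6 = -9 + 2 \cdot 6 = -9 + 12 = 3$)
$C - v{\left(7,-2 \right)} = -267 - 3 = -270$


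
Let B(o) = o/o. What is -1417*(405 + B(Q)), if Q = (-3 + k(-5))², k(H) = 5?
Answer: -575302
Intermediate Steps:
Q = 4 (Q = (-3 + 5)² = 2² = 4)
B(o) = 1
-1417*(405 + B(Q)) = -1417*(405 + 1) = -1417*406 = -575302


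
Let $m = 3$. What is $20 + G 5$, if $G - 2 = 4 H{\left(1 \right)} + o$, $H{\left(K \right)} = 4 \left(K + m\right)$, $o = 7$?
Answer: $385$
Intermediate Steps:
$H{\left(K \right)} = 12 + 4 K$ ($H{\left(K \right)} = 4 \left(K + 3\right) = 4 \left(3 + K\right) = 12 + 4 K$)
$G = 73$ ($G = 2 + \left(4 \left(12 + 4 \cdot 1\right) + 7\right) = 2 + \left(4 \left(12 + 4\right) + 7\right) = 2 + \left(4 \cdot 16 + 7\right) = 2 + \left(64 + 7\right) = 2 + 71 = 73$)
$20 + G 5 = 20 + 73 \cdot 5 = 20 + 365 = 385$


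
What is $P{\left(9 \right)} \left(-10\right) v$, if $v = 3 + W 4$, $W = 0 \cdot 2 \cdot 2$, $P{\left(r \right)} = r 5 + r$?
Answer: $-1620$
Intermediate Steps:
$P{\left(r \right)} = 6 r$ ($P{\left(r \right)} = 5 r + r = 6 r$)
$W = 0$ ($W = 0 \cdot 2 = 0$)
$v = 3$ ($v = 3 + 0 \cdot 4 = 3 + 0 = 3$)
$P{\left(9 \right)} \left(-10\right) v = 6 \cdot 9 \left(-10\right) 3 = 54 \left(-10\right) 3 = \left(-540\right) 3 = -1620$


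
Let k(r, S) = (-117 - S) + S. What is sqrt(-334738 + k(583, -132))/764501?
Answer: I*sqrt(334855)/764501 ≈ 0.00075692*I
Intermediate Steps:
k(r, S) = -117
sqrt(-334738 + k(583, -132))/764501 = sqrt(-334738 - 117)/764501 = sqrt(-334855)*(1/764501) = (I*sqrt(334855))*(1/764501) = I*sqrt(334855)/764501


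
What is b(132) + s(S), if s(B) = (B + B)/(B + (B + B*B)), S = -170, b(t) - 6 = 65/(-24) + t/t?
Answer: 719/168 ≈ 4.2798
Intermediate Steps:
b(t) = 103/24 (b(t) = 6 + (65/(-24) + t/t) = 6 + (65*(-1/24) + 1) = 6 + (-65/24 + 1) = 6 - 41/24 = 103/24)
s(B) = 2*B/(B² + 2*B) (s(B) = (2*B)/(B + (B + B²)) = (2*B)/(B² + 2*B) = 2*B/(B² + 2*B))
b(132) + s(S) = 103/24 + 2/(2 - 170) = 103/24 + 2/(-168) = 103/24 + 2*(-1/168) = 103/24 - 1/84 = 719/168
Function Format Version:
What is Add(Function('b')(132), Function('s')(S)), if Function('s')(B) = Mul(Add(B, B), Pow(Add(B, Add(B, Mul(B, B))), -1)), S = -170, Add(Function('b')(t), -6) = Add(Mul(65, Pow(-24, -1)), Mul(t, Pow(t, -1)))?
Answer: Rational(719, 168) ≈ 4.2798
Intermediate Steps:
Function('b')(t) = Rational(103, 24) (Function('b')(t) = Add(6, Add(Mul(65, Pow(-24, -1)), Mul(t, Pow(t, -1)))) = Add(6, Add(Mul(65, Rational(-1, 24)), 1)) = Add(6, Add(Rational(-65, 24), 1)) = Add(6, Rational(-41, 24)) = Rational(103, 24))
Function('s')(B) = Mul(2, B, Pow(Add(Pow(B, 2), Mul(2, B)), -1)) (Function('s')(B) = Mul(Mul(2, B), Pow(Add(B, Add(B, Pow(B, 2))), -1)) = Mul(Mul(2, B), Pow(Add(Pow(B, 2), Mul(2, B)), -1)) = Mul(2, B, Pow(Add(Pow(B, 2), Mul(2, B)), -1)))
Add(Function('b')(132), Function('s')(S)) = Add(Rational(103, 24), Mul(2, Pow(Add(2, -170), -1))) = Add(Rational(103, 24), Mul(2, Pow(-168, -1))) = Add(Rational(103, 24), Mul(2, Rational(-1, 168))) = Add(Rational(103, 24), Rational(-1, 84)) = Rational(719, 168)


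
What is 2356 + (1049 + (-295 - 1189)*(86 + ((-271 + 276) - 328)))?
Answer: 355113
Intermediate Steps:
2356 + (1049 + (-295 - 1189)*(86 + ((-271 + 276) - 328))) = 2356 + (1049 - 1484*(86 + (5 - 328))) = 2356 + (1049 - 1484*(86 - 323)) = 2356 + (1049 - 1484*(-237)) = 2356 + (1049 + 351708) = 2356 + 352757 = 355113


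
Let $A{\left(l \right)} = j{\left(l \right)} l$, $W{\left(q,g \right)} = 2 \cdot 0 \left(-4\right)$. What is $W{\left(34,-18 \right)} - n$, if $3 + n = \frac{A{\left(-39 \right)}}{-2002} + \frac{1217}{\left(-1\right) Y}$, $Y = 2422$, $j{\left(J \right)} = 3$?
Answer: $\frac{6554}{1903} \approx 3.444$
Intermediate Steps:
$W{\left(q,g \right)} = 0$ ($W{\left(q,g \right)} = 0 \left(-4\right) = 0$)
$A{\left(l \right)} = 3 l$
$n = - \frac{6554}{1903}$ ($n = -3 + \left(\frac{3 \left(-39\right)}{-2002} + \frac{1217}{\left(-1\right) 2422}\right) = -3 + \left(\left(-117\right) \left(- \frac{1}{2002}\right) + \frac{1217}{-2422}\right) = -3 + \left(\frac{9}{154} + 1217 \left(- \frac{1}{2422}\right)\right) = -3 + \left(\frac{9}{154} - \frac{1217}{2422}\right) = -3 - \frac{845}{1903} = - \frac{6554}{1903} \approx -3.444$)
$W{\left(34,-18 \right)} - n = 0 - - \frac{6554}{1903} = 0 + \frac{6554}{1903} = \frac{6554}{1903}$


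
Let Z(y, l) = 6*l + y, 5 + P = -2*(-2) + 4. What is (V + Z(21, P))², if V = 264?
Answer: 91809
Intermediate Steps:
P = 3 (P = -5 + (-2*(-2) + 4) = -5 + (4 + 4) = -5 + 8 = 3)
Z(y, l) = y + 6*l
(V + Z(21, P))² = (264 + (21 + 6*3))² = (264 + (21 + 18))² = (264 + 39)² = 303² = 91809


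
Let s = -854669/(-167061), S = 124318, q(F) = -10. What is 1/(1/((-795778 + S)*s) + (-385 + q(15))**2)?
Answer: 191292015580/29846336730813813 ≈ 6.4092e-6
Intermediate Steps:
s = 854669/167061 (s = -854669*(-1/167061) = 854669/167061 ≈ 5.1159)
1/(1/((-795778 + S)*s) + (-385 + q(15))**2) = 1/(1/((-795778 + 124318)*(854669/167061)) + (-385 - 10)**2) = 1/((167061/854669)/(-671460) + (-395)**2) = 1/(-1/671460*167061/854669 + 156025) = 1/(-55687/191292015580 + 156025) = 1/(29846336730813813/191292015580) = 191292015580/29846336730813813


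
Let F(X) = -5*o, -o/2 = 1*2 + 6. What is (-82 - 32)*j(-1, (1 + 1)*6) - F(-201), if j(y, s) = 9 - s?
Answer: 262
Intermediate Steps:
o = -16 (o = -2*(1*2 + 6) = -2*(2 + 6) = -2*8 = -16)
F(X) = 80 (F(X) = -5*(-16) = 80)
(-82 - 32)*j(-1, (1 + 1)*6) - F(-201) = (-82 - 32)*(9 - (1 + 1)*6) - 1*80 = -114*(9 - 2*6) - 80 = -114*(9 - 1*12) - 80 = -114*(9 - 12) - 80 = -114*(-3) - 80 = 342 - 80 = 262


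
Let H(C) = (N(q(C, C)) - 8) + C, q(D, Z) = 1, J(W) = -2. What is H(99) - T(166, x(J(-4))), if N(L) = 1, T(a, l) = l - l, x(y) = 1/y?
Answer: 92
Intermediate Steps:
x(y) = 1/y
T(a, l) = 0
H(C) = -7 + C (H(C) = (1 - 8) + C = -7 + C)
H(99) - T(166, x(J(-4))) = (-7 + 99) - 1*0 = 92 + 0 = 92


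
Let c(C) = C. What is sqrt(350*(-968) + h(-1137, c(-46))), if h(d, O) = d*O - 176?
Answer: I*sqrt(286674) ≈ 535.42*I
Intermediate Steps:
h(d, O) = -176 + O*d (h(d, O) = O*d - 176 = -176 + O*d)
sqrt(350*(-968) + h(-1137, c(-46))) = sqrt(350*(-968) + (-176 - 46*(-1137))) = sqrt(-338800 + (-176 + 52302)) = sqrt(-338800 + 52126) = sqrt(-286674) = I*sqrt(286674)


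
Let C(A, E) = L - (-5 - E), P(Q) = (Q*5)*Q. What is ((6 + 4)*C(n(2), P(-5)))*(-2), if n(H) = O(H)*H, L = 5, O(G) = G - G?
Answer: -2700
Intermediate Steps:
O(G) = 0
P(Q) = 5*Q**2 (P(Q) = (5*Q)*Q = 5*Q**2)
n(H) = 0 (n(H) = 0*H = 0)
C(A, E) = 10 + E (C(A, E) = 5 - (-5 - E) = 5 + (5 + E) = 10 + E)
((6 + 4)*C(n(2), P(-5)))*(-2) = ((6 + 4)*(10 + 5*(-5)**2))*(-2) = (10*(10 + 5*25))*(-2) = (10*(10 + 125))*(-2) = (10*135)*(-2) = 1350*(-2) = -2700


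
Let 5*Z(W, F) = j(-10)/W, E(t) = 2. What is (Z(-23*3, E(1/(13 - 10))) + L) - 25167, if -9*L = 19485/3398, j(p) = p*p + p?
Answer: -1966971901/78154 ≈ -25168.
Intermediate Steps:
j(p) = p + p² (j(p) = p² + p = p + p²)
Z(W, F) = 18/W (Z(W, F) = ((-10*(1 - 10))/W)/5 = ((-10*(-9))/W)/5 = (90/W)/5 = 18/W)
L = -2165/3398 ≈ -0.63714
(Z(-23*3, E(1/(13 - 10))) + L) - 25167 = (18/((-23*3)) - 2165/3398) - 25167 = (18/(-69) - 2165/3398) - 25167 = (18*(-1/69) - 2165/3398) - 25167 = (-6/23 - 2165/3398) - 25167 = -70183/78154 - 25167 = -1966971901/78154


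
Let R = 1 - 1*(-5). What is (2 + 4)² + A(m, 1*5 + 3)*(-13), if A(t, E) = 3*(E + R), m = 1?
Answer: -510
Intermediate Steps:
R = 6 (R = 1 + 5 = 6)
A(t, E) = 18 + 3*E (A(t, E) = 3*(E + 6) = 3*(6 + E) = 18 + 3*E)
(2 + 4)² + A(m, 1*5 + 3)*(-13) = (2 + 4)² + (18 + 3*(1*5 + 3))*(-13) = 6² + (18 + 3*(5 + 3))*(-13) = 36 + (18 + 3*8)*(-13) = 36 + (18 + 24)*(-13) = 36 + 42*(-13) = 36 - 546 = -510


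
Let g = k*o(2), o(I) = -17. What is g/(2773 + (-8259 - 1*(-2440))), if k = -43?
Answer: -731/3046 ≈ -0.23999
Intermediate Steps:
g = 731 (g = -43*(-17) = 731)
g/(2773 + (-8259 - 1*(-2440))) = 731/(2773 + (-8259 - 1*(-2440))) = 731/(2773 + (-8259 + 2440)) = 731/(2773 - 5819) = 731/(-3046) = 731*(-1/3046) = -731/3046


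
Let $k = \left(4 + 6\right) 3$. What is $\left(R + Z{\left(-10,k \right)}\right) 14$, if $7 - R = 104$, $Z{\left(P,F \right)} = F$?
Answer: $-938$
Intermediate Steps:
$k = 30$ ($k = 10 \cdot 3 = 30$)
$R = -97$ ($R = 7 - 104 = -97$)
$\left(R + Z{\left(-10,k \right)}\right) 14 = \left(-97 + 30\right) 14 = \left(-67\right) 14 = -938$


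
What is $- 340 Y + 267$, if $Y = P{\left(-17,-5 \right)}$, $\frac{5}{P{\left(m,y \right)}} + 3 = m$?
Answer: $352$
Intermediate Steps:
$P{\left(m,y \right)} = \frac{5}{-3 + m}$
$Y = - \frac{1}{4}$ ($Y = \frac{5}{-3 - 17} = \frac{5}{-20} = 5 \left(- \frac{1}{20}\right) = - \frac{1}{4} \approx -0.25$)
$- 340 Y + 267 = \left(-340\right) \left(- \frac{1}{4}\right) + 267 = 85 + 267 = 352$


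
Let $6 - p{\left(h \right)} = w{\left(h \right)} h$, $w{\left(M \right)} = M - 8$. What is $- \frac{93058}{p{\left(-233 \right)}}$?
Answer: $\frac{13294}{8021} \approx 1.6574$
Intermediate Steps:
$w{\left(M \right)} = -8 + M$
$p{\left(h \right)} = 6 - h \left(-8 + h\right)$ ($p{\left(h \right)} = 6 - \left(-8 + h\right) h = 6 - h \left(-8 + h\right)$)
$- \frac{93058}{p{\left(-233 \right)}} = - \frac{93058}{6 - - 233 \left(-8 - 233\right)} = - \frac{93058}{6 - \left(-233\right) \left(-241\right)} = - \frac{93058}{6 - 56153} = - \frac{93058}{-56147} = \left(-93058\right) \left(- \frac{1}{56147}\right) = \frac{13294}{8021}$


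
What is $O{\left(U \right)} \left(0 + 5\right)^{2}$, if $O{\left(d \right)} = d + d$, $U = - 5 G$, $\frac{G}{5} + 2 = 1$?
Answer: $1250$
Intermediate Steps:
$G = -5$ ($G = -10 + 5 \cdot 1 = -10 + 5 = -5$)
$U = 25$ ($U = \left(-5\right) \left(-5\right) = 25$)
$O{\left(d \right)} = 2 d$
$O{\left(U \right)} \left(0 + 5\right)^{2} = 2 \cdot 25 \left(0 + 5\right)^{2} = 50 \cdot 5^{2} = 50 \cdot 25 = 1250$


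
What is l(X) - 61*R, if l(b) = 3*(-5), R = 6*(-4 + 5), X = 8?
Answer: -381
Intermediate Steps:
R = 6 (R = 6*1 = 6)
l(b) = -15
l(X) - 61*R = -15 - 61*6 = -15 - 366 = -381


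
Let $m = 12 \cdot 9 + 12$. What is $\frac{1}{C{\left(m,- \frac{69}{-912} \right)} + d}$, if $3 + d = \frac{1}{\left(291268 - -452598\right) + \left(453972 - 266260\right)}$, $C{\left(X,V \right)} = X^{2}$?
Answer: $\frac{931578}{13411928467} \approx 6.9459 \cdot 10^{-5}$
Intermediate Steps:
$m = 120$ ($m = 108 + 12 = 120$)
$d = - \frac{2794733}{931578}$ ($d = -3 + \frac{1}{\left(291268 - -452598\right) + \left(453972 - 266260\right)} = -3 + \frac{1}{\left(291268 + 452598\right) + \left(453972 - 266260\right)} = -3 + \frac{1}{743866 + 187712} = -3 + \frac{1}{931578} = - \frac{2794733}{931578} \approx -3.0$)
$\frac{1}{C{\left(m,- \frac{69}{-912} \right)} + d} = \frac{1}{120^{2} - \frac{2794733}{931578}} = \frac{1}{14400 - \frac{2794733}{931578}} = \frac{1}{\frac{13411928467}{931578}} = \frac{931578}{13411928467}$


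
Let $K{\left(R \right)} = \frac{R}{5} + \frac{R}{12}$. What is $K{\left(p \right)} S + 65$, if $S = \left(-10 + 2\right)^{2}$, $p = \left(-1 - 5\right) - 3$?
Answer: $- \frac{491}{5} \approx -98.2$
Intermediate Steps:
$p = -9$ ($p = -6 - 3 = -9$)
$K{\left(R \right)} = \frac{17 R}{60}$ ($K{\left(R \right)} = R \frac{1}{5} + R \frac{1}{12} = \frac{R}{5} + \frac{R}{12} = \frac{17 R}{60}$)
$S = 64$ ($S = \left(-8\right)^{2} = 64$)
$K{\left(p \right)} S + 65 = \frac{17}{60} \left(-9\right) 64 + 65 = \left(- \frac{51}{20}\right) 64 + 65 = - \frac{816}{5} + 65 = - \frac{491}{5}$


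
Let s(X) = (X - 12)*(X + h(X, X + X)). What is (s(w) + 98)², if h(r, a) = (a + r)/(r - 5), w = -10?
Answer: 75076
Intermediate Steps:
h(r, a) = (a + r)/(-5 + r)
s(X) = (-12 + X)*(X + 3*X/(-5 + X)) (s(X) = (X - 12)*(X + ((X + X) + X)/(-5 + X)) = (-12 + X)*(X + (2*X + X)/(-5 + X)) = (-12 + X)*(X + (3*X)/(-5 + X)) = (-12 + X)*(X + 3*X/(-5 + X)))
(s(w) + 98)² = (-10*(24 + (-10)² - 14*(-10))/(-5 - 10) + 98)² = (-10*(24 + 100 + 140)/(-15) + 98)² = (-10*(-1/15)*264 + 98)² = (176 + 98)² = 274² = 75076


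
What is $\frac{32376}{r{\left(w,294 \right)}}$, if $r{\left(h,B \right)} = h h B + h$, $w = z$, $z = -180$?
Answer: $\frac{2698}{793785} \approx 0.0033989$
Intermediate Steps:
$w = -180$
$r{\left(h,B \right)} = h + B h^{2}$ ($r{\left(h,B \right)} = h^{2} B + h = B h^{2} + h = h + B h^{2}$)
$\frac{32376}{r{\left(w,294 \right)}} = \frac{32376}{\left(-180\right) \left(1 + 294 \left(-180\right)\right)} = \frac{32376}{\left(-180\right) \left(1 - 52920\right)} = \frac{32376}{\left(-180\right) \left(-52919\right)} = \frac{32376}{9525420} = 32376 \cdot \frac{1}{9525420} = \frac{2698}{793785}$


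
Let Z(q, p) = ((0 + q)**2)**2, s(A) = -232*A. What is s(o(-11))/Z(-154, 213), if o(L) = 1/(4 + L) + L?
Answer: 1131/246071287 ≈ 4.5962e-6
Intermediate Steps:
o(L) = L + 1/(4 + L)
Z(q, p) = q**4 (Z(q, p) = (q**2)**2 = q**4)
s(o(-11))/Z(-154, 213) = (-232*(1 + (-11)**2 + 4*(-11))/(4 - 11))/((-154)**4) = -232*(1 + 121 - 44)/(-7)/562448656 = -(-232)*78/7*(1/562448656) = -232*(-78/7)*(1/562448656) = (18096/7)*(1/562448656) = 1131/246071287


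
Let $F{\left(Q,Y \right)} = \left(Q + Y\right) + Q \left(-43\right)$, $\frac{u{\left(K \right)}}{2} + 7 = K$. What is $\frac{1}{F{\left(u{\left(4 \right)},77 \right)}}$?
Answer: $\frac{1}{329} \approx 0.0030395$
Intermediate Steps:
$u{\left(K \right)} = -14 + 2 K$
$F{\left(Q,Y \right)} = Y - 42 Q$ ($F{\left(Q,Y \right)} = \left(Q + Y\right) - 43 Q = Y - 42 Q$)
$\frac{1}{F{\left(u{\left(4 \right)},77 \right)}} = \frac{1}{77 - 42 \left(-14 + 2 \cdot 4\right)} = \frac{1}{77 - 42 \left(-14 + 8\right)} = \frac{1}{77 - -252} = \frac{1}{77 + 252} = \frac{1}{329}$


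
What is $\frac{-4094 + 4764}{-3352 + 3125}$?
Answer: $- \frac{670}{227} \approx -2.9515$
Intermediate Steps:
$\frac{-4094 + 4764}{-3352 + 3125} = \frac{670}{-227} = 670 \left(- \frac{1}{227}\right) = - \frac{670}{227}$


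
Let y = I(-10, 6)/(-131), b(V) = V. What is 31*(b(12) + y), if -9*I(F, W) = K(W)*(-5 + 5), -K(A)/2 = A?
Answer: 372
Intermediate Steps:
K(A) = -2*A
I(F, W) = 0 (I(F, W) = -(-2*W)*(-5 + 5)/9 = -(-2*W)*0/9 = -⅑*0 = 0)
y = 0 (y = 0/(-131) = 0*(-1/131) = 0)
31*(b(12) + y) = 31*(12 + 0) = 31*12 = 372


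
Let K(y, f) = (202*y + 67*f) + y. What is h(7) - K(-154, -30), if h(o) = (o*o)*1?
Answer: 33321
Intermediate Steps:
h(o) = o² (h(o) = o²*1 = o²)
K(y, f) = 67*f + 203*y (K(y, f) = (67*f + 202*y) + y = 67*f + 203*y)
h(7) - K(-154, -30) = 7² - (67*(-30) + 203*(-154)) = 49 - (-2010 - 31262) = 49 - 1*(-33272) = 49 + 33272 = 33321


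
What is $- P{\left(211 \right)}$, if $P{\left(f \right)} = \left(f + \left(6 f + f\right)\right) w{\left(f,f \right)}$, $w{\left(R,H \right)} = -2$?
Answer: $3376$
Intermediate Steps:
$P{\left(f \right)} = - 16 f$ ($P{\left(f \right)} = \left(f + \left(6 f + f\right)\right) \left(-2\right) = \left(f + 7 f\right) \left(-2\right) = 8 f \left(-2\right) = - 16 f$)
$- P{\left(211 \right)} = - \left(-16\right) 211 = \left(-1\right) \left(-3376\right) = 3376$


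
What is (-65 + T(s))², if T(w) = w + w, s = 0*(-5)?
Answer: 4225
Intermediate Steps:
s = 0
T(w) = 2*w
(-65 + T(s))² = (-65 + 2*0)² = (-65 + 0)² = (-65)² = 4225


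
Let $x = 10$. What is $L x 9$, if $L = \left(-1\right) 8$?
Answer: $-720$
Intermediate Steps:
$L = -8$
$L x 9 = \left(-8\right) 10 \cdot 9 = \left(-80\right) 9 = -720$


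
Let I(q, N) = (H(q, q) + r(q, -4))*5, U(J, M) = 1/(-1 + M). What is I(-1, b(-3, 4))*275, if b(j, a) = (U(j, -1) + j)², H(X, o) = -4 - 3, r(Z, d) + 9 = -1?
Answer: -23375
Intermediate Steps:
r(Z, d) = -10 (r(Z, d) = -9 - 1 = -10)
H(X, o) = -7
b(j, a) = (-½ + j)² (b(j, a) = (1/(-1 - 1) + j)² = (1/(-2) + j)² = (-½ + j)²)
I(q, N) = -85 (I(q, N) = (-7 - 10)*5 = -17*5 = -85)
I(-1, b(-3, 4))*275 = -85*275 = -23375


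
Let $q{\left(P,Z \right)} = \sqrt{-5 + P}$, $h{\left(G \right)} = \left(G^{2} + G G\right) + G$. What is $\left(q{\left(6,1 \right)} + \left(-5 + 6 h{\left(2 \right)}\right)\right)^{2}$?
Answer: $3136$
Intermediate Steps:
$h{\left(G \right)} = G + 2 G^{2}$ ($h{\left(G \right)} = \left(G^{2} + G^{2}\right) + G = 2 G^{2} + G = G + 2 G^{2}$)
$\left(q{\left(6,1 \right)} + \left(-5 + 6 h{\left(2 \right)}\right)\right)^{2} = \left(\sqrt{-5 + 6} - \left(5 - 6 \cdot 2 \left(1 + 2 \cdot 2\right)\right)\right)^{2} = \left(\sqrt{1} - \left(5 - 6 \cdot 2 \left(1 + 4\right)\right)\right)^{2} = \left(1 - \left(5 - 6 \cdot 2 \cdot 5\right)\right)^{2} = \left(1 + \left(-5 + 6 \cdot 10\right)\right)^{2} = \left(1 + \left(-5 + 60\right)\right)^{2} = \left(1 + 55\right)^{2} = 56^{2} = 3136$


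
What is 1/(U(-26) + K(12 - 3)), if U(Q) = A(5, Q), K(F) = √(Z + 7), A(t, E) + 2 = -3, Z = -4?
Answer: -5/22 - √3/22 ≈ -0.30600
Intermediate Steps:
A(t, E) = -5 (A(t, E) = -2 - 3 = -5)
K(F) = √3 (K(F) = √(-4 + 7) = √3)
U(Q) = -5
1/(U(-26) + K(12 - 3)) = 1/(-5 + √3)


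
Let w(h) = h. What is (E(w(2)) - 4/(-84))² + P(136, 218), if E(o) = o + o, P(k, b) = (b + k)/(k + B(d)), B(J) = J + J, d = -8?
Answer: 170519/8820 ≈ 19.333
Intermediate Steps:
B(J) = 2*J
P(k, b) = (b + k)/(-16 + k) (P(k, b) = (b + k)/(k + 2*(-8)) = (b + k)/(k - 16) = (b + k)/(-16 + k))
E(o) = 2*o
(E(w(2)) - 4/(-84))² + P(136, 218) = (2*2 - 4/(-84))² + (218 + 136)/(-16 + 136) = (4 - 4*(-1/84))² + 354/120 = (4 + 1/21)² + (1/120)*354 = (85/21)² + 59/20 = 7225/441 + 59/20 = 170519/8820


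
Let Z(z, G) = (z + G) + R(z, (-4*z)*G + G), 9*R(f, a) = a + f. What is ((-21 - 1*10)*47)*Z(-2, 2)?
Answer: -23312/9 ≈ -2590.2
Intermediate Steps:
R(f, a) = a/9 + f/9 (R(f, a) = (a + f)/9 = a/9 + f/9)
Z(z, G) = 10*G/9 + 10*z/9 - 4*G*z/9 (Z(z, G) = (z + G) + (((-4*z)*G + G)/9 + z/9) = (G + z) + ((-4*G*z + G)/9 + z/9) = (G + z) + ((G - 4*G*z)/9 + z/9) = (G + z) + ((G/9 - 4*G*z/9) + z/9) = (G + z) + (G/9 + z/9 - 4*G*z/9) = 10*G/9 + 10*z/9 - 4*G*z/9)
((-21 - 1*10)*47)*Z(-2, 2) = ((-21 - 1*10)*47)*((10/9)*2 + (10/9)*(-2) - 4/9*2*(-2)) = ((-21 - 10)*47)*(20/9 - 20/9 + 16/9) = -31*47*(16/9) = -1457*16/9 = -23312/9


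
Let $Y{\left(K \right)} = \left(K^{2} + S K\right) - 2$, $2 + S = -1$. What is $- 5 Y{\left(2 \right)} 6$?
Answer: $120$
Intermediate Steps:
$S = -3$ ($S = -2 - 1 = -3$)
$Y{\left(K \right)} = -2 + K^{2} - 3 K$ ($Y{\left(K \right)} = \left(K^{2} - 3 K\right) - 2 = -2 + K^{2} - 3 K$)
$- 5 Y{\left(2 \right)} 6 = - 5 \left(-2 + 2^{2} - 6\right) 6 = - 5 \left(-2 + 4 - 6\right) 6 = \left(-5\right) \left(-4\right) 6 = 20 \cdot 6 = 120$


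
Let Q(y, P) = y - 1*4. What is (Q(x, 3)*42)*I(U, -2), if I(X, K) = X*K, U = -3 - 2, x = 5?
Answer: 420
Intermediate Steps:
Q(y, P) = -4 + y (Q(y, P) = y - 4 = -4 + y)
U = -5
I(X, K) = K*X
(Q(x, 3)*42)*I(U, -2) = ((-4 + 5)*42)*(-2*(-5)) = (1*42)*10 = 42*10 = 420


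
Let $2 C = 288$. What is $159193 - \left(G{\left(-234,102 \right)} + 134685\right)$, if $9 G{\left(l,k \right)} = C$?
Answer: $24492$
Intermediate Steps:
$C = 144$ ($C = \frac{1}{2} \cdot 288 = 144$)
$G{\left(l,k \right)} = 16$ ($G{\left(l,k \right)} = \frac{1}{9} \cdot 144 = 16$)
$159193 - \left(G{\left(-234,102 \right)} + 134685\right) = 159193 - \left(16 + 134685\right) = 159193 - 134701 = 24492$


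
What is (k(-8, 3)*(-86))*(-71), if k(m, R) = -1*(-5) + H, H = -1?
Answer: 24424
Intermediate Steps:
k(m, R) = 4 (k(m, R) = -1*(-5) - 1 = 5 - 1 = 4)
(k(-8, 3)*(-86))*(-71) = (4*(-86))*(-71) = -344*(-71) = 24424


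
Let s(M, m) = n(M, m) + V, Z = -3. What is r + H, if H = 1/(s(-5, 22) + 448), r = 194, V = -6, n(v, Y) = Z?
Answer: 85167/439 ≈ 194.00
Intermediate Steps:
n(v, Y) = -3
s(M, m) = -9 (s(M, m) = -3 - 6 = -9)
H = 1/439 (H = 1/(-9 + 448) = 1/439 ≈ 0.0022779)
r + H = 194 + 1/439 = 85167/439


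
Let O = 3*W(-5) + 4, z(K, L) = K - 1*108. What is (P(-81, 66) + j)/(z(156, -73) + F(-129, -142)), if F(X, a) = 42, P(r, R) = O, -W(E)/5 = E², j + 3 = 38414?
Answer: 1268/3 ≈ 422.67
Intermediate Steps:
j = 38411 (j = -3 + 38414 = 38411)
z(K, L) = -108 + K (z(K, L) = K - 108 = -108 + K)
W(E) = -5*E²
O = -371 (O = 3*(-5*(-5)²) + 4 = 3*(-5*25) + 4 = 3*(-125) + 4 = -375 + 4 = -371)
P(r, R) = -371
(P(-81, 66) + j)/(z(156, -73) + F(-129, -142)) = (-371 + 38411)/((-108 + 156) + 42) = 38040/(48 + 42) = 38040/90 = 38040*(1/90) = 1268/3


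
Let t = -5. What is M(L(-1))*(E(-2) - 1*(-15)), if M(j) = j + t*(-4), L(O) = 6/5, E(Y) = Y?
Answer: 1378/5 ≈ 275.60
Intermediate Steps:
L(O) = 6/5 (L(O) = 6*(1/5) = 6/5)
M(j) = 20 + j (M(j) = j - 5*(-4) = j + 20 = 20 + j)
M(L(-1))*(E(-2) - 1*(-15)) = (20 + 6/5)*(-2 - 1*(-15)) = 106*(-2 + 15)/5 = (106/5)*13 = 1378/5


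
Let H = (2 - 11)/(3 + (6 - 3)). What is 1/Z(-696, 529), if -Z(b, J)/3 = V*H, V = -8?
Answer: -1/36 ≈ -0.027778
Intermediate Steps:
H = -3/2 (H = -9/(3 + 3) = -9/6 = -9*⅙ = -3/2 ≈ -1.5000)
Z(b, J) = -36 (Z(b, J) = -(-24)*(-3)/2 = -3*12 = -36)
1/Z(-696, 529) = 1/(-36) = -1/36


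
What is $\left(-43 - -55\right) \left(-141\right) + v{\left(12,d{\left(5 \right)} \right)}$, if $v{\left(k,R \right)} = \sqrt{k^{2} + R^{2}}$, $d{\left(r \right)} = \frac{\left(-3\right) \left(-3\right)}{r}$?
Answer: $-1692 + \frac{3 \sqrt{409}}{5} \approx -1679.9$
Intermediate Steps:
$d{\left(r \right)} = \frac{9}{r}$
$v{\left(k,R \right)} = \sqrt{R^{2} + k^{2}}$
$\left(-43 - -55\right) \left(-141\right) + v{\left(12,d{\left(5 \right)} \right)} = \left(-43 - -55\right) \left(-141\right) + \sqrt{\left(\frac{9}{5}\right)^{2} + 12^{2}} = \left(-43 + 55\right) \left(-141\right) + \sqrt{\left(9 \cdot \frac{1}{5}\right)^{2} + 144} = 12 \left(-141\right) + \sqrt{\left(\frac{9}{5}\right)^{2} + 144} = -1692 + \sqrt{\frac{81}{25} + 144} = -1692 + \sqrt{\frac{3681}{25}} = -1692 + \frac{3 \sqrt{409}}{5}$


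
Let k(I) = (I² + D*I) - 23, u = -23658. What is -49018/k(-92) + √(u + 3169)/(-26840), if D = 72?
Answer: -49018/1817 - I*√20489/26840 ≈ -26.977 - 0.0053331*I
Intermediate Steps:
k(I) = -23 + I² + 72*I (k(I) = (I² + 72*I) - 23 = -23 + I² + 72*I)
-49018/k(-92) + √(u + 3169)/(-26840) = -49018/(-23 + (-92)² + 72*(-92)) + √(-23658 + 3169)/(-26840) = -49018/(-23 + 8464 - 6624) + √(-20489)*(-1/26840) = -49018/1817 + (I*√20489)*(-1/26840) = -49018*1/1817 - I*√20489/26840 = -49018/1817 - I*√20489/26840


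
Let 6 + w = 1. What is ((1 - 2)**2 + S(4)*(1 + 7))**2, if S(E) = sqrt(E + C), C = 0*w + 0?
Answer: 289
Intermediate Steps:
w = -5 (w = -6 + 1 = -5)
C = 0 (C = 0*(-5) + 0 = 0 + 0 = 0)
S(E) = sqrt(E) (S(E) = sqrt(E + 0) = sqrt(E))
((1 - 2)**2 + S(4)*(1 + 7))**2 = ((1 - 2)**2 + sqrt(4)*(1 + 7))**2 = ((-1)**2 + 2*8)**2 = (1 + 16)**2 = 17**2 = 289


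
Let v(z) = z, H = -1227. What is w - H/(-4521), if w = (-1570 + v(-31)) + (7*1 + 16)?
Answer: -2378455/1507 ≈ -1578.3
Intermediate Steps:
w = -1578 (w = (-1570 - 31) + (7*1 + 16) = -1601 + (7 + 16) = -1601 + 23 = -1578)
w - H/(-4521) = -1578 - (-1227)/(-4521) = -1578 - (-1227)*(-1)/4521 = -1578 - 1*409/1507 = -1578 - 409/1507 = -2378455/1507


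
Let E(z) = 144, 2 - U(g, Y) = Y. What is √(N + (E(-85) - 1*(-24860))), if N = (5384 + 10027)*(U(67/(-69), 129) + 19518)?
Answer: √298859705 ≈ 17288.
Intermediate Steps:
U(g, Y) = 2 - Y
N = 298834701 (N = (5384 + 10027)*((2 - 1*129) + 19518) = 15411*((2 - 129) + 19518) = 15411*(-127 + 19518) = 15411*19391 = 298834701)
√(N + (E(-85) - 1*(-24860))) = √(298834701 + (144 - 1*(-24860))) = √(298834701 + (144 + 24860)) = √(298834701 + 25004) = √298859705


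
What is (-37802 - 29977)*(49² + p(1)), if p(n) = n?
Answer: -162805158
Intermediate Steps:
(-37802 - 29977)*(49² + p(1)) = (-37802 - 29977)*(49² + 1) = -67779*(2401 + 1) = -67779*2402 = -162805158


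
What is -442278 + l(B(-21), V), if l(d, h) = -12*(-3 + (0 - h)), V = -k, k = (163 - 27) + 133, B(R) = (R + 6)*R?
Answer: -445470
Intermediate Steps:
B(R) = R*(6 + R) (B(R) = (6 + R)*R = R*(6 + R))
k = 269 (k = 136 + 133 = 269)
V = -269 (V = -1*269 = -269)
l(d, h) = 36 + 12*h (l(d, h) = -12*(-3 - h) = 36 + 12*h)
-442278 + l(B(-21), V) = -442278 + (36 + 12*(-269)) = -442278 + (36 - 3228) = -442278 - 3192 = -445470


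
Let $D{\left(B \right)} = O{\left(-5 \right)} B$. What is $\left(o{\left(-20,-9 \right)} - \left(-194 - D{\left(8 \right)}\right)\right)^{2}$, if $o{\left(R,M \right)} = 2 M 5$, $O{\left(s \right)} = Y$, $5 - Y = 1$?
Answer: $18496$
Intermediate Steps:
$Y = 4$ ($Y = 5 - 1 = 4$)
$O{\left(s \right)} = 4$
$o{\left(R,M \right)} = 10 M$
$D{\left(B \right)} = 4 B$
$\left(o{\left(-20,-9 \right)} - \left(-194 - D{\left(8 \right)}\right)\right)^{2} = \left(10 \left(-9\right) + \left(\left(4 \cdot 8 + 60\right) - -134\right)\right)^{2} = \left(-90 + \left(\left(32 + 60\right) + 134\right)\right)^{2} = \left(-90 + \left(92 + 134\right)\right)^{2} = \left(-90 + 226\right)^{2} = 136^{2} = 18496$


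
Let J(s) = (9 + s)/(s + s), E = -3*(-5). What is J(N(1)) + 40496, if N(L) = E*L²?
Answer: 202484/5 ≈ 40497.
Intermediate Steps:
E = 15
N(L) = 15*L²
J(s) = (9 + s)/(2*s) (J(s) = (9 + s)/((2*s)) = (9 + s)*(1/(2*s)) = (9 + s)/(2*s))
J(N(1)) + 40496 = (9 + 15*1²)/(2*((15*1²))) + 40496 = (9 + 15*1)/(2*((15*1))) + 40496 = (½)*(9 + 15)/15 + 40496 = (½)*(1/15)*24 + 40496 = ⅘ + 40496 = 202484/5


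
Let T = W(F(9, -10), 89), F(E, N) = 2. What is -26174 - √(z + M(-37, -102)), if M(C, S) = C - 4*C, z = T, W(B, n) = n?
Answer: -26174 - 10*√2 ≈ -26188.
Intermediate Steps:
T = 89
z = 89
M(C, S) = -3*C
-26174 - √(z + M(-37, -102)) = -26174 - √(89 - 3*(-37)) = -26174 - √(89 + 111) = -26174 - √200 = -26174 - 10*√2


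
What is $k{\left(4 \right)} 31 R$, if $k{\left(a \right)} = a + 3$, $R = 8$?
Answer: $1736$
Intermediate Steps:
$k{\left(a \right)} = 3 + a$
$k{\left(4 \right)} 31 R = \left(3 + 4\right) 31 \cdot 8 = 7 \cdot 31 \cdot 8 = 217 \cdot 8 = 1736$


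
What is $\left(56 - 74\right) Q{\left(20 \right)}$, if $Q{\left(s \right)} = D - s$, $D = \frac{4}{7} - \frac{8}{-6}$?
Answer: $\frac{2280}{7} \approx 325.71$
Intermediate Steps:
$D = \frac{40}{21}$ ($D = 4 \cdot \frac{1}{7} - - \frac{4}{3} = \frac{4}{7} + \frac{4}{3} = \frac{40}{21} \approx 1.9048$)
$Q{\left(s \right)} = \frac{40}{21} - s$
$\left(56 - 74\right) Q{\left(20 \right)} = \left(56 - 74\right) \left(\frac{40}{21} - 20\right) = - 18 \left(\frac{40}{21} - 20\right) = \left(-18\right) \left(- \frac{380}{21}\right) = \frac{2280}{7}$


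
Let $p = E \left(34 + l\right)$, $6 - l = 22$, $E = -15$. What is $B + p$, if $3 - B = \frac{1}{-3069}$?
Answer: $- \frac{819422}{3069} \approx -267.0$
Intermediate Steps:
$l = -16$ ($l = 6 - 22 = -16$)
$B = \frac{9208}{3069}$ ($B = 3 - \frac{1}{-3069} = 3 - - \frac{1}{3069} = 3 + \frac{1}{3069} = \frac{9208}{3069} \approx 3.0003$)
$p = -270$ ($p = - 15 \left(34 - 16\right) = \left(-15\right) 18 = -270$)
$B + p = \frac{9208}{3069} - 270 = - \frac{819422}{3069}$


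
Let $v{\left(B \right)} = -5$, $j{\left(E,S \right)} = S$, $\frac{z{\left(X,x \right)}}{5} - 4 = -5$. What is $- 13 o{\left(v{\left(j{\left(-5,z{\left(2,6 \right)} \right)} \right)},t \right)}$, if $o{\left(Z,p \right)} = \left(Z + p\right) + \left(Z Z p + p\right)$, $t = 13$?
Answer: $-4498$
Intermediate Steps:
$z{\left(X,x \right)} = -5$ ($z{\left(X,x \right)} = 20 + 5 \left(-5\right) = 20 - 25 = -5$)
$o{\left(Z,p \right)} = Z + 2 p + p Z^{2}$ ($o{\left(Z,p \right)} = \left(Z + p\right) + \left(Z^{2} p + p\right) = \left(Z + p\right) + \left(p Z^{2} + p\right) = \left(Z + p\right) + \left(p + p Z^{2}\right) = Z + 2 p + p Z^{2}$)
$- 13 o{\left(v{\left(j{\left(-5,z{\left(2,6 \right)} \right)} \right)},t \right)} = - 13 \left(-5 + 2 \cdot 13 + 13 \left(-5\right)^{2}\right) = - 13 \left(-5 + 26 + 13 \cdot 25\right) = - 13 \left(-5 + 26 + 325\right) = \left(-13\right) 346 = -4498$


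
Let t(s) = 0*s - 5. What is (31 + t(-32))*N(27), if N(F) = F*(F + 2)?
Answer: 20358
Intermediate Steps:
t(s) = -5 (t(s) = 0 - 5 = -5)
N(F) = F*(2 + F)
(31 + t(-32))*N(27) = (31 - 5)*(27*(2 + 27)) = 26*(27*29) = 26*783 = 20358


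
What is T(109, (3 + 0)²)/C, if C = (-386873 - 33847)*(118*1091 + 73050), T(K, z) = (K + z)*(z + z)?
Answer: -177/7074687280 ≈ -2.5019e-8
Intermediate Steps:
T(K, z) = 2*z*(K + z) (T(K, z) = (K + z)*(2*z) = 2*z*(K + z))
C = -84896247360 (C = -420720*(128738 + 73050) = -420720*201788 = -84896247360)
T(109, (3 + 0)²)/C = (2*(3 + 0)²*(109 + (3 + 0)²))/(-84896247360) = (2*3²*(109 + 3²))*(-1/84896247360) = (2*9*(109 + 9))*(-1/84896247360) = (2*9*118)*(-1/84896247360) = 2124*(-1/84896247360) = -177/7074687280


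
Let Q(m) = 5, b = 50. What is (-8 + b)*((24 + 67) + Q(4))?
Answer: 4032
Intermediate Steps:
(-8 + b)*((24 + 67) + Q(4)) = (-8 + 50)*((24 + 67) + 5) = 42*(91 + 5) = 42*96 = 4032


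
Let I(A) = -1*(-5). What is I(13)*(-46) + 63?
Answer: -167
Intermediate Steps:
I(A) = 5
I(13)*(-46) + 63 = 5*(-46) + 63 = -230 + 63 = -167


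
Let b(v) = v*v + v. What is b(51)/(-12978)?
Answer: -442/2163 ≈ -0.20435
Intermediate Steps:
b(v) = v + v**2 (b(v) = v**2 + v = v + v**2)
b(51)/(-12978) = (51*(1 + 51))/(-12978) = (51*52)*(-1/12978) = 2652*(-1/12978) = -442/2163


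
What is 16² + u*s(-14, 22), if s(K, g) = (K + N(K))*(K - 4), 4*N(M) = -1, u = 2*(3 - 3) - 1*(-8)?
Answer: 2308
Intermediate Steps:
u = 8 (u = 2*0 + 8 = 0 + 8 = 8)
N(M) = -¼ (N(M) = (¼)*(-1) = -¼)
s(K, g) = (-4 + K)*(-¼ + K) (s(K, g) = (K - ¼)*(K - 4) = (-¼ + K)*(-4 + K) = (-4 + K)*(-¼ + K))
16² + u*s(-14, 22) = 16² + 8*(1 + (-14)² - 17/4*(-14)) = 256 + 8*(1 + 196 + 119/2) = 256 + 8*(513/2) = 256 + 2052 = 2308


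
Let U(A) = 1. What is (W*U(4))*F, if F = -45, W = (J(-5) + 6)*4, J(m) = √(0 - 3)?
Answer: -1080 - 180*I*√3 ≈ -1080.0 - 311.77*I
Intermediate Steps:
J(m) = I*√3 (J(m) = √(-3) = I*√3)
W = 24 + 4*I*√3 (W = (I*√3 + 6)*4 = (6 + I*√3)*4 = 24 + 4*I*√3 ≈ 24.0 + 6.9282*I)
(W*U(4))*F = ((24 + 4*I*√3)*1)*(-45) = (24 + 4*I*√3)*(-45) = -1080 - 180*I*√3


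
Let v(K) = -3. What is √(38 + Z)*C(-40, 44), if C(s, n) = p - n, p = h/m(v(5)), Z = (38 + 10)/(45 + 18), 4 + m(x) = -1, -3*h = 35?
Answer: -125*√17094/63 ≈ -259.41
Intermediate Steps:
h = -35/3 (h = -⅓*35 = -35/3 ≈ -11.667)
m(x) = -5 (m(x) = -4 - 1 = -5)
Z = 16/21 (Z = 48/63 = 48*(1/63) = 16/21 ≈ 0.76190)
p = 7/3 (p = -35/3/(-5) = -35/3*(-⅕) = 7/3 ≈ 2.3333)
C(s, n) = 7/3 - n
√(38 + Z)*C(-40, 44) = √(38 + 16/21)*(7/3 - 1*44) = √(814/21)*(7/3 - 44) = (√17094/21)*(-125/3) = -125*√17094/63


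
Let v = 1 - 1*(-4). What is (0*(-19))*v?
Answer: 0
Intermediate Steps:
v = 5 (v = 1 + 4 = 5)
(0*(-19))*v = (0*(-19))*5 = 0*5 = 0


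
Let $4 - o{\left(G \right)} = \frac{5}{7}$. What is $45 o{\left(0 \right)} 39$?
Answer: $\frac{40365}{7} \approx 5766.4$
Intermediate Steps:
$o{\left(G \right)} = \frac{23}{7}$ ($o{\left(G \right)} = 4 - \frac{5}{7} = \frac{23}{7}$)
$45 o{\left(0 \right)} 39 = 45 \cdot \frac{23}{7} \cdot 39 = \frac{1035}{7} \cdot 39 = \frac{40365}{7}$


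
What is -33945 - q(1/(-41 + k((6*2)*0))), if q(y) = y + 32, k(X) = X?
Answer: -1393056/41 ≈ -33977.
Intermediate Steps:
q(y) = 32 + y
-33945 - q(1/(-41 + k((6*2)*0))) = -33945 - (32 + 1/(-41 + (6*2)*0)) = -33945 - (32 + 1/(-41 + 12*0)) = -33945 - (32 + 1/(-41 + 0)) = -33945 - (32 + 1/(-41)) = -33945 - (32 - 1/41) = -33945 - 1*1311/41 = -33945 - 1311/41 = -1393056/41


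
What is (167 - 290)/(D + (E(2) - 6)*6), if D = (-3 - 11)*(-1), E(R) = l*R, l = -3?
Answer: 123/58 ≈ 2.1207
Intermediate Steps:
E(R) = -3*R
D = 14 (D = -14*(-1) = 14)
(167 - 290)/(D + (E(2) - 6)*6) = (167 - 290)/(14 + (-3*2 - 6)*6) = -123/(14 + (-6 - 6)*6) = -123/(14 - 12*6) = -123/(14 - 72) = -123/(-58) = -123*(-1/58) = 123/58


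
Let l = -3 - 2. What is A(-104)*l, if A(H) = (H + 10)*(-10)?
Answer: -4700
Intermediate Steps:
l = -5
A(H) = -100 - 10*H (A(H) = (10 + H)*(-10) = -100 - 10*H)
A(-104)*l = (-100 - 10*(-104))*(-5) = (-100 + 1040)*(-5) = 940*(-5) = -4700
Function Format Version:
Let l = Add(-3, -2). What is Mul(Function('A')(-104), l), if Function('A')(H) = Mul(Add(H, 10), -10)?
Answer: -4700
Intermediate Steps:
l = -5
Function('A')(H) = Add(-100, Mul(-10, H)) (Function('A')(H) = Mul(Add(10, H), -10) = Add(-100, Mul(-10, H)))
Mul(Function('A')(-104), l) = Mul(Add(-100, Mul(-10, -104)), -5) = Mul(Add(-100, 1040), -5) = Mul(940, -5) = -4700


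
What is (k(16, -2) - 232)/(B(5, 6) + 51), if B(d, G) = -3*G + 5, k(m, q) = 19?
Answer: -213/38 ≈ -5.6053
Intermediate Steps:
B(d, G) = 5 - 3*G
(k(16, -2) - 232)/(B(5, 6) + 51) = (19 - 232)/((5 - 3*6) + 51) = -213/((5 - 18) + 51) = -213/(-13 + 51) = -213/38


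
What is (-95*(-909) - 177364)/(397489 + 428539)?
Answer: -91009/826028 ≈ -0.11018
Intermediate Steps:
(-95*(-909) - 177364)/(397489 + 428539) = (86355 - 177364)/826028 = -91009*1/826028 = -91009/826028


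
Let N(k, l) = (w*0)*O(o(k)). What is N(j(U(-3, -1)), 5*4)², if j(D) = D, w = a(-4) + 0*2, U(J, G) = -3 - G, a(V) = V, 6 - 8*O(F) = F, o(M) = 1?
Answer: 0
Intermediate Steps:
O(F) = ¾ - F/8
w = -4 (w = -4 + 0*2 = -4 + 0 = -4)
N(k, l) = 0 (N(k, l) = (-4*0)*(¾ - ⅛*1) = 0*(¾ - ⅛) = 0*(5/8) = 0)
N(j(U(-3, -1)), 5*4)² = 0² = 0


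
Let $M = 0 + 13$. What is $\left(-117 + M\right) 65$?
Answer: $-6760$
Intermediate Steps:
$M = 13$
$\left(-117 + M\right) 65 = \left(-117 + 13\right) 65 = \left(-104\right) 65 = -6760$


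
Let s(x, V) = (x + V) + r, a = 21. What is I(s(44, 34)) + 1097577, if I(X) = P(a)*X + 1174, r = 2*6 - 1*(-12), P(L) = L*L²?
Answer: 2043373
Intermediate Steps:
P(L) = L³
r = 24 (r = 12 + 12 = 24)
s(x, V) = 24 + V + x (s(x, V) = (x + V) + 24 = (V + x) + 24 = 24 + V + x)
I(X) = 1174 + 9261*X (I(X) = 21³*X + 1174 = 9261*X + 1174 = 1174 + 9261*X)
I(s(44, 34)) + 1097577 = (1174 + 9261*(24 + 34 + 44)) + 1097577 = (1174 + 9261*102) + 1097577 = (1174 + 944622) + 1097577 = 945796 + 1097577 = 2043373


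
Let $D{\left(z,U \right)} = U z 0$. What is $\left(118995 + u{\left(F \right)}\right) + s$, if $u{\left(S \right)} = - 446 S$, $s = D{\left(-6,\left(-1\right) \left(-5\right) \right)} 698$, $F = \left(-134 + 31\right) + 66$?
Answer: $135497$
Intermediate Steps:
$D{\left(z,U \right)} = 0$
$F = -37$ ($F = -103 + 66 = -37$)
$s = 0$ ($s = 0 \cdot 698 = 0$)
$\left(118995 + u{\left(F \right)}\right) + s = \left(118995 - -16502\right) + 0 = \left(118995 + 16502\right) + 0 = 135497 + 0 = 135497$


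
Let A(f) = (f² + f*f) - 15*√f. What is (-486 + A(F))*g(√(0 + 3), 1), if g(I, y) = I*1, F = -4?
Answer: √3*(-454 - 30*I) ≈ -786.35 - 51.962*I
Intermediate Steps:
g(I, y) = I
A(f) = -15*√f + 2*f² (A(f) = (f² + f²) - 15*√f = 2*f² - 15*√f = -15*√f + 2*f²)
(-486 + A(F))*g(√(0 + 3), 1) = (-486 + (-30*I + 2*(-4)²))*√(0 + 3) = (-486 + (-30*I + 2*16))*√3 = (-486 + (-30*I + 32))*√3 = (-486 + (32 - 30*I))*√3 = (-454 - 30*I)*√3 = √3*(-454 - 30*I)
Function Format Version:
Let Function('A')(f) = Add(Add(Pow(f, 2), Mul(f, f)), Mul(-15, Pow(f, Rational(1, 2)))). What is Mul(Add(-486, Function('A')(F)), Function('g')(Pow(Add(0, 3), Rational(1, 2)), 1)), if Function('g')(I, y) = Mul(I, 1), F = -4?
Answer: Mul(Pow(3, Rational(1, 2)), Add(-454, Mul(-30, I))) ≈ Add(-786.35, Mul(-51.962, I))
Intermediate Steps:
Function('g')(I, y) = I
Function('A')(f) = Add(Mul(-15, Pow(f, Rational(1, 2))), Mul(2, Pow(f, 2))) (Function('A')(f) = Add(Add(Pow(f, 2), Pow(f, 2)), Mul(-15, Pow(f, Rational(1, 2)))) = Add(Mul(2, Pow(f, 2)), Mul(-15, Pow(f, Rational(1, 2)))) = Add(Mul(-15, Pow(f, Rational(1, 2))), Mul(2, Pow(f, 2))))
Mul(Add(-486, Function('A')(F)), Function('g')(Pow(Add(0, 3), Rational(1, 2)), 1)) = Mul(Add(-486, Add(Mul(-15, Pow(-4, Rational(1, 2))), Mul(2, Pow(-4, 2)))), Pow(Add(0, 3), Rational(1, 2))) = Mul(Add(-486, Add(Mul(-15, Mul(2, I)), Mul(2, 16))), Pow(3, Rational(1, 2))) = Mul(Add(-486, Add(Mul(-30, I), 32)), Pow(3, Rational(1, 2))) = Mul(Add(-486, Add(32, Mul(-30, I))), Pow(3, Rational(1, 2))) = Mul(Add(-454, Mul(-30, I)), Pow(3, Rational(1, 2))) = Mul(Pow(3, Rational(1, 2)), Add(-454, Mul(-30, I)))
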